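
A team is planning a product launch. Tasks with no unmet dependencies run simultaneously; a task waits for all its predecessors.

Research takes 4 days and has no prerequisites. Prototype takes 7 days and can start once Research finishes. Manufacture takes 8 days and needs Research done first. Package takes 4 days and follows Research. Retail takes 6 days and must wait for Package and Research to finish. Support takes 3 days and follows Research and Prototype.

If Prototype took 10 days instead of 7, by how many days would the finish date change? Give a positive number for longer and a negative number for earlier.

Actual critical path: Research→Prototype→Support = 4+7+3 = 14 ⇒ 14 days.
Prototype is on the critical path; changing it to 10 makes that path 17 days.
That remains the longest chain; total 17 days.
Change in finish: 17 − 14 = +3 days.

3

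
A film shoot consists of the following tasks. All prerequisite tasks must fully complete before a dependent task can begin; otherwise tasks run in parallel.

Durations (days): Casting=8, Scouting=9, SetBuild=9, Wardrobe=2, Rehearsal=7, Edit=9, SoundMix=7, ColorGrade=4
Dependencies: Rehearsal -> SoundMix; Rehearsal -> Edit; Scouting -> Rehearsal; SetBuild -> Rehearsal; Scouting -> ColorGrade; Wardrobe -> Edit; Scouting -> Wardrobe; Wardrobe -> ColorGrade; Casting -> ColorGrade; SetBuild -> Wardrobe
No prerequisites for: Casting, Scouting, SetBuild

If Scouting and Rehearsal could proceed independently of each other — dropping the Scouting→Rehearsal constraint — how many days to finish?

With the dependency in place, Scouting→Rehearsal→Edit = 9+7+9 = 25 sets the finish at 25 days.
Dropping Scouting→Rehearsal doesn't change Rehearsal's earliest start (9); another predecessor still binds.
New critical path: SetBuild→Rehearsal→Edit = 9+7+9 = 25 ⇒ 25 days.

25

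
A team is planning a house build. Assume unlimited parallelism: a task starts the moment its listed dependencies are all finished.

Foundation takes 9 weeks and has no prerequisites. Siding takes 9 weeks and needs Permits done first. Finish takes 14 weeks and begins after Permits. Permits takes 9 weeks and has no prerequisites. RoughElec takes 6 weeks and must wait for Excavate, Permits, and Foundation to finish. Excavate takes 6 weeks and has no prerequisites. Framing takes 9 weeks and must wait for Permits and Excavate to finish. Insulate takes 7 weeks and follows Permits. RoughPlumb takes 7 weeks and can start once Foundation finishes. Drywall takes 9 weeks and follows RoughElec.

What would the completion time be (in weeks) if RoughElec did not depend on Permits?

With the dependency in place, Permits→RoughElec→Drywall = 9+6+9 = 24 sets the finish at 24 weeks.
Dropping Permits→RoughElec doesn't change RoughElec's earliest start (9); another predecessor still binds.
The longest chain is now Foundation→RoughElec→Drywall = 9+6+9 = 24, so the house build takes 24 weeks.

24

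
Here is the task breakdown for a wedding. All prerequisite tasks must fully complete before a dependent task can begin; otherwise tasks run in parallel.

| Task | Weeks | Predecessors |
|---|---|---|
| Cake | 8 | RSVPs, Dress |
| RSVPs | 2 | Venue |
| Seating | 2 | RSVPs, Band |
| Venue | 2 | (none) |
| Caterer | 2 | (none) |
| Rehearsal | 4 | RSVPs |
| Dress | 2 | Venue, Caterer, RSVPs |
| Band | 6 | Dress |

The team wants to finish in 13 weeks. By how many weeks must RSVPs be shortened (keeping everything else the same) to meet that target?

Current finish: 14 weeks; target: 13.
RSVPs is on every critical path, so each week cut from RSVPs cuts the finish by one (this holds down to a finish of 13).
Need 14 − 13 = 1 week off RSVPs → RSVPs becomes 1 week, finish becomes 13.

1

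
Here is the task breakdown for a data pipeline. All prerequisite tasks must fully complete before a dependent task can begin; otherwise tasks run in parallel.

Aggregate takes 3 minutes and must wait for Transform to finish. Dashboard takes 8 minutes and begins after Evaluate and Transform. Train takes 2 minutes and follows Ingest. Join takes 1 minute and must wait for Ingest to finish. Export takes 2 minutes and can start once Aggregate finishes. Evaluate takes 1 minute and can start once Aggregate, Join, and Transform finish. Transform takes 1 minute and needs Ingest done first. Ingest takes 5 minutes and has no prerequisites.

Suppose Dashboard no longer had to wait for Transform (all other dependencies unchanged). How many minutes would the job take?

18

Original critical path: Ingest→Transform→Aggregate→Evaluate→Dashboard = 5+1+3+1+8 = 18 ⇒ 18 minutes.
Dropping Transform→Dashboard doesn't change Dashboard's earliest start (10); another predecessor still binds.
After: Ingest→Transform→Aggregate→Evaluate→Dashboard = 5+1+3+1+8 = 18 → 18 minutes.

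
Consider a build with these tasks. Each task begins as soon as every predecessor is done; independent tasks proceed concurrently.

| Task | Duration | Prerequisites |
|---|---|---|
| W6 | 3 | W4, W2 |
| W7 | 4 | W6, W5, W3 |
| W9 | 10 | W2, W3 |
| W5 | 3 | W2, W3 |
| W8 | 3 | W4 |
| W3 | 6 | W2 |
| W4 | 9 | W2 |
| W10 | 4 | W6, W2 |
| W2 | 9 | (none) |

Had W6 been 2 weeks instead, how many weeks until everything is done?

25

Baseline: W2→W4→W6→W7 = 9+9+3+4 = 25 → 25 weeks.
Since W6 is critical, the -1 change carries straight to that chain (now 24 weeks).
New critical path: W2→W3→W9 = 9+6+10 = 25 ⇒ 25 weeks.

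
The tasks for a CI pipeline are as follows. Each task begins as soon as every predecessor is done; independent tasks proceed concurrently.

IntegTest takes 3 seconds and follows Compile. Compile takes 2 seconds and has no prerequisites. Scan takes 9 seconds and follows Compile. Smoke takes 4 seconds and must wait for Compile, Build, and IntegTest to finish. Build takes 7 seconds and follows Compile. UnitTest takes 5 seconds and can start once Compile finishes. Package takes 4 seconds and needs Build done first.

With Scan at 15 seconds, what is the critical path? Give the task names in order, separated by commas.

Compile, Scan

The binding path is Compile→Build→Package = 2+7+4 = 13; finish at 13 seconds.
Scan has 2 seconds of float (longest path through it is 11).
New critical path: Compile→Scan = 2+15 = 17 ⇒ 17 seconds.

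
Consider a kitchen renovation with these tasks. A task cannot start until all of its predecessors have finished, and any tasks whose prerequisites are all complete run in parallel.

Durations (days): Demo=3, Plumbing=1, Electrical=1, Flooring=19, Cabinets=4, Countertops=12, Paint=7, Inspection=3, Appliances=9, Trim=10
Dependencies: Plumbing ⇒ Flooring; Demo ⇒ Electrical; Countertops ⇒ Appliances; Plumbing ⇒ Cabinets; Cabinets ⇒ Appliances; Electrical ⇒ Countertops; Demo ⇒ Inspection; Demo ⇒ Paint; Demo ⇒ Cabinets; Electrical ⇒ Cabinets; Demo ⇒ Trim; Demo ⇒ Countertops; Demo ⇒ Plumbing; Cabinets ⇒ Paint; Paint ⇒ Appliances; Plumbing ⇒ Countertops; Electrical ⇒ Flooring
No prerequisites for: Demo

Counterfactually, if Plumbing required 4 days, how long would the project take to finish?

As given, the longest chain is Demo→Plumbing→Countertops→Appliances = 3+1+12+9 = 25, so the finish is 25 days.
Plumbing is on the critical path; changing it to 4 makes that path 28 days.
The critical path is still Demo→Plumbing→Countertops→Appliances; finish is now 28 days.

28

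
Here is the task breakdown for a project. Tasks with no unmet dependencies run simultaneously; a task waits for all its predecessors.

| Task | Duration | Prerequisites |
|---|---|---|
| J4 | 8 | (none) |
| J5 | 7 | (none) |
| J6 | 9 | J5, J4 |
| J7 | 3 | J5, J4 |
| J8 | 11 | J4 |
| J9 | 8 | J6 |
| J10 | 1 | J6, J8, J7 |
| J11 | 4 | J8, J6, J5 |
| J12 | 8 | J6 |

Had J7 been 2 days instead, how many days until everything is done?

Actual critical path: J4→J6→J9 = 8+9+8 = 25 ⇒ 25 days.
The longest path through J7 is only 12 days, so J7 has float 13.
That remains the longest chain; total 25 days.

25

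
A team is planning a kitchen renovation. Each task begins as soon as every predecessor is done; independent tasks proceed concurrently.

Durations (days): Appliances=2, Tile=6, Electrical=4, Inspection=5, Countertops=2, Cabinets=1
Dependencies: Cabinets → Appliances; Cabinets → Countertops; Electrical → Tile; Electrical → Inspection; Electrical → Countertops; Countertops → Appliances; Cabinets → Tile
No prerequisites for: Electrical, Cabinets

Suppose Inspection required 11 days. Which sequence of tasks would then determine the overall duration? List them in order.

Electrical, Inspection

Actual critical path: Electrical→Tile = 4+6 = 10 ⇒ 10 days.
Inspection is off the critical path — its longest chain is 9 days, giving 1 of slack.
New critical path: Electrical→Inspection = 4+11 = 15 ⇒ 15 days.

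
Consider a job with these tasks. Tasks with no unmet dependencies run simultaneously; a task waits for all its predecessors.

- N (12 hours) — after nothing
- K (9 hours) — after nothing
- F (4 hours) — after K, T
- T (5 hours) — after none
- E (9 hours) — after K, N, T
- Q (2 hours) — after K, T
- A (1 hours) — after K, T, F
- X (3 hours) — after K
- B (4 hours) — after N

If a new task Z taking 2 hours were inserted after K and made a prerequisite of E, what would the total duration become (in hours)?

21

Originally the schedule takes 21 hours.
With Z inserted, E now waits for max(K, N, T, Z).
New critical path: N→E = 12+9 = 21 ⇒ 21 hours.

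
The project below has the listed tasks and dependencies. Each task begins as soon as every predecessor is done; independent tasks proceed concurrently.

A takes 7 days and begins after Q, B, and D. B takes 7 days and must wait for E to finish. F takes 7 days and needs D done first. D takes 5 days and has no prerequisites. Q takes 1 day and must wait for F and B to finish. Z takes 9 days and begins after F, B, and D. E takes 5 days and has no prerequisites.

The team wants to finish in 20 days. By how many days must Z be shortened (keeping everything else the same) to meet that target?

Current finish: 21 days; target: 20.
Z is on every critical path, so each day cut from Z cuts the finish by one (this holds down to a finish of 20).
Need 21 − 20 = 1 day off Z → Z becomes 8 days, finish becomes 20.

1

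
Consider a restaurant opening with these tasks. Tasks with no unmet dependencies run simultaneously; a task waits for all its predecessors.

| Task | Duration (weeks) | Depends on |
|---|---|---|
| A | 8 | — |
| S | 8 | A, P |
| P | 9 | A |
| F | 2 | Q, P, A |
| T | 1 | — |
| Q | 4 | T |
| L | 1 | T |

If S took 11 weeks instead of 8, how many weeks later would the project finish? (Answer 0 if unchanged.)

Actual critical path: A→P→S = 8+9+8 = 25 ⇒ 25 weeks.
S lies on that path, so at 11 weeks the path becomes 28 weeks.
No other chain overtakes it, so the finish is 28 weeks.
Change in finish: 28 − 25 = +3 weeks.

3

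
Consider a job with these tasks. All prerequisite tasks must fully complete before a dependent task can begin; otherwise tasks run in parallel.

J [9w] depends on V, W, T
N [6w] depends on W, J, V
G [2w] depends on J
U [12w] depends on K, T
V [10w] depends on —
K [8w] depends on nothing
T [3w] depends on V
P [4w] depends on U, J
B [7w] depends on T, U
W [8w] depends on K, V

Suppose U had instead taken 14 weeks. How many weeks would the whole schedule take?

The binding path is V→W→J→N = 10+8+9+6 = 33; finish at 33 weeks.
The longest path through U is only 32 weeks, so U has float 1.
Now V→T→U→B = 10+3+14+7 = 34 is longest, so the finish becomes 34 weeks.

34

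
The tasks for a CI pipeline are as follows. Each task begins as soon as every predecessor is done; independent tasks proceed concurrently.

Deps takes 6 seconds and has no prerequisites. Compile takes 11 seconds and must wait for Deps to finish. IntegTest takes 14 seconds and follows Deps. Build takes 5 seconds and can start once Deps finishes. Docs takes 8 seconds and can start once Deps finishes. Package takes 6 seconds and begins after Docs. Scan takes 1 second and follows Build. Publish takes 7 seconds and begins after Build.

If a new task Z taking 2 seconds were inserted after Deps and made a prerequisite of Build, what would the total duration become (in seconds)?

Originally the project takes 20 seconds.
With Z inserted, Build now waits for max(Deps, Z).
New critical path: Deps→Z→Build→Publish = 6+2+5+7 = 20 ⇒ 20 seconds.

20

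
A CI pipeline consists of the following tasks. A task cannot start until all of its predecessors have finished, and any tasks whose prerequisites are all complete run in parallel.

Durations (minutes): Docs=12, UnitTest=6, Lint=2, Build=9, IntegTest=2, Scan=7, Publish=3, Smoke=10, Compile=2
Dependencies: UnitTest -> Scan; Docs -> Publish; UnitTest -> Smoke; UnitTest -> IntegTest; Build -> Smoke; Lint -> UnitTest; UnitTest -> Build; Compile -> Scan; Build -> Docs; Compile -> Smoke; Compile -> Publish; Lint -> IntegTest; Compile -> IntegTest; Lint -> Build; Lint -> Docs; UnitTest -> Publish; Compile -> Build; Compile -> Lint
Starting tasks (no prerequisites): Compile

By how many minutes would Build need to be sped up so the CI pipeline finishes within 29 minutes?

Current finish: 34 minutes; target: 29.
Build is on every critical path, so each minute cut from Build cuts the finish by one (this holds down to a finish of 26).
Need 34 − 29 = 5 minutes off Build → Build becomes 4 minutes, finish becomes 29.

5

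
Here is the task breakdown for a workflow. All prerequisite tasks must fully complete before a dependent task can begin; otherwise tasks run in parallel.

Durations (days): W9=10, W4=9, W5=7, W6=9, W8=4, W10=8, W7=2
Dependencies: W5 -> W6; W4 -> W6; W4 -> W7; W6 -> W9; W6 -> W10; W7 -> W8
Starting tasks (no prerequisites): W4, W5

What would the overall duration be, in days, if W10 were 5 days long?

28

Baseline: W4→W6→W9 = 9+9+10 = 28 → 28 days.
W10 has 2 days of float (longest path through it is 26).
No other chain overtakes it, so the finish is 28 days.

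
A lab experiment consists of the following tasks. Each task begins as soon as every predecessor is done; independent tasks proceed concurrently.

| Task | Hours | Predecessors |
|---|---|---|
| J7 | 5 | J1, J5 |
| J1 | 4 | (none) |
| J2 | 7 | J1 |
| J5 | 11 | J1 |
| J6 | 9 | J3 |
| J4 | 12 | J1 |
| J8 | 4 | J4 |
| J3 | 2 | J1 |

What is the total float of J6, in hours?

The longest chain is J1→J4→J8 = 4+12+4 = 20; overall finish 20 hours.
J6 finishes as early as 15 and must finish by 20.
Float = 20 − 15 = 5.

5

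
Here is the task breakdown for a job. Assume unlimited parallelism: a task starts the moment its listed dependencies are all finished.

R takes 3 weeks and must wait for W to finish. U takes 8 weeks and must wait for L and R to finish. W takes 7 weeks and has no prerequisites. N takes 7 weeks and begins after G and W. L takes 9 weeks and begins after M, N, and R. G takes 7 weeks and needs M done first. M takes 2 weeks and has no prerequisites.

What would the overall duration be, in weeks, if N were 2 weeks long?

28

Baseline: M→G→N→L→U = 2+7+7+9+8 = 33 → 33 weeks.
Since N is critical, the -5 change carries straight to that chain (now 28 weeks).
The critical path is still M→G→N→L→U; finish is now 28 weeks.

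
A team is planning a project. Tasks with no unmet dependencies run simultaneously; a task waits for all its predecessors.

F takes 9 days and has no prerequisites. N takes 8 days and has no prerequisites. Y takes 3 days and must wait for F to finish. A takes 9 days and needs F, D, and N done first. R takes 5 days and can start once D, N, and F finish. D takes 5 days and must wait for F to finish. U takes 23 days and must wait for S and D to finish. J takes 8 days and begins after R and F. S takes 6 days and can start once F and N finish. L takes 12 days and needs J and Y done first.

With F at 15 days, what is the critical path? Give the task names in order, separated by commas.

Actual critical path: F→D→R→J→L = 9+5+5+8+12 = 39 ⇒ 39 days.
F is on the critical path; changing it to 15 makes that path 45 days.
No other chain overtakes it, so the finish is 45 days.

F, D, R, J, L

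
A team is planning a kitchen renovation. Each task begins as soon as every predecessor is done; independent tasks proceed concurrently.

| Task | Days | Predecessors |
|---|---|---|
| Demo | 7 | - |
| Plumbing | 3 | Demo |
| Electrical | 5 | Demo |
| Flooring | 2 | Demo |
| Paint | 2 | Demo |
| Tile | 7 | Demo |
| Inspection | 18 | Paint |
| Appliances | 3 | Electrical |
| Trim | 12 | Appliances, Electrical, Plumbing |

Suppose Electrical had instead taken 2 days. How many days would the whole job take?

27

Baseline: Demo→Electrical→Appliances→Trim = 7+5+3+12 = 27 → 27 days.
Electrical is on the critical path; changing it to 2 makes that path 24 days.
Now Demo→Paint→Inspection = 7+2+18 = 27 is longest, so the finish becomes 27 days.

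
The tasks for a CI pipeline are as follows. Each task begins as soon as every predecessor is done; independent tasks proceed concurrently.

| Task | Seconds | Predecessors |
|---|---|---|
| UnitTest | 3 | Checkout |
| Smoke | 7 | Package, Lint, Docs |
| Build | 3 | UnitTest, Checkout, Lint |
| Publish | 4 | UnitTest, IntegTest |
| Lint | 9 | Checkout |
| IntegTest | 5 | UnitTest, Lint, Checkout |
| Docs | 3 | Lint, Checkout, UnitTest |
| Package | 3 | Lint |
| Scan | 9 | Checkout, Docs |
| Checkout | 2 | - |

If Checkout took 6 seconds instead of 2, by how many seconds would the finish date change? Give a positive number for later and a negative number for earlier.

4

As given, the longest chain is Checkout→Lint→Docs→Scan = 2+9+3+9 = 23, so the finish is 23 seconds.
Checkout is on the critical path; changing it to 6 makes that path 27 seconds.
The critical path is still Checkout→Lint→Docs→Scan; finish is now 27 seconds.
Change in finish: 27 − 23 = +4 seconds.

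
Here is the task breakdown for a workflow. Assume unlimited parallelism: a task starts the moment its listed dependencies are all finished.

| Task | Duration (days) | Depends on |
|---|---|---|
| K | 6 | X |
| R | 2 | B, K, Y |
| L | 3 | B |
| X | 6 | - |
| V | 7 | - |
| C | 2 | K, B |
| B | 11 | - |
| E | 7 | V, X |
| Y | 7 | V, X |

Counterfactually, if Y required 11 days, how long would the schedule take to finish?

As given, the longest chain is V→Y→R = 7+7+2 = 16, so the finish is 16 days.
Since Y is critical, the +4 change carries straight to that chain (now 20 days).
No other chain overtakes it, so the finish is 20 days.

20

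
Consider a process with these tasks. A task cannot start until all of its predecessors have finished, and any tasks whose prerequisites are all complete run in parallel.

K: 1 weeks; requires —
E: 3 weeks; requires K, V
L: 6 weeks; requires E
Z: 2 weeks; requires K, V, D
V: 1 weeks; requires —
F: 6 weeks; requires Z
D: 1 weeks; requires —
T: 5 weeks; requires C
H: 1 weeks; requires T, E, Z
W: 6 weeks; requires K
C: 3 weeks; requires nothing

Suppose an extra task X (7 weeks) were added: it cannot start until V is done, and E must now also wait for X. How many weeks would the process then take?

17

Originally the process takes 10 weeks.
With X inserted, E now waits for max(K, V, X).
New critical path: V→X→E→L = 1+7+3+6 = 17 ⇒ 17 weeks.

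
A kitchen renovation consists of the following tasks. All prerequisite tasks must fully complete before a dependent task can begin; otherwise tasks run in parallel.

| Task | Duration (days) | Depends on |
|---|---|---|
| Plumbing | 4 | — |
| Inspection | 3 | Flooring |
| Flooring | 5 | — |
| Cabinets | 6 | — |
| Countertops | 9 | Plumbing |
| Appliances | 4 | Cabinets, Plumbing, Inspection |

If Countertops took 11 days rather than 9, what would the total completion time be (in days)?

Actual critical path: Plumbing→Countertops = 4+9 = 13 ⇒ 13 days.
Since Countertops is critical, the +2 change carries straight to that chain (now 15 days).
The critical path is still Plumbing→Countertops; finish is now 15 days.

15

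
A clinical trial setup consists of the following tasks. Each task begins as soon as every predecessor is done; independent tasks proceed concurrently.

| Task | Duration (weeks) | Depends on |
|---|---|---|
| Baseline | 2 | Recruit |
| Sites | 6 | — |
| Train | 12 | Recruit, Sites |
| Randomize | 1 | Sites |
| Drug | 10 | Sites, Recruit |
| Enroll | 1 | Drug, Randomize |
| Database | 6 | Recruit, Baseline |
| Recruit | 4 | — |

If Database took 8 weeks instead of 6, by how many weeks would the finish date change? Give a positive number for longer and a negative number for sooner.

As given, the longest chain is Sites→Train = 6+12 = 18, so the finish is 18 weeks.
Database has 6 weeks of float (longest path through it is 12).
That remains the longest chain; total 18 weeks.
Change in finish: 18 − 18 = +0 weeks.

0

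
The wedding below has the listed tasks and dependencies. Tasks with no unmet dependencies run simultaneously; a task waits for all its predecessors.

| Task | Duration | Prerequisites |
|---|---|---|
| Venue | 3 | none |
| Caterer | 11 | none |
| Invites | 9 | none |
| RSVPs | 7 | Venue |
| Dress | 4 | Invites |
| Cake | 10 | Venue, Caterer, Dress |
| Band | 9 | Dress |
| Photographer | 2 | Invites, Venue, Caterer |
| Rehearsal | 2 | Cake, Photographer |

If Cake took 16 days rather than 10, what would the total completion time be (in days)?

31

Critical path before the change: Invites→Dress→Cake→Rehearsal = 9+4+10+2 = 25 giving 25 days.
Cake lies on that path, so at 16 days the path becomes 31 days.
That remains the longest chain; total 31 days.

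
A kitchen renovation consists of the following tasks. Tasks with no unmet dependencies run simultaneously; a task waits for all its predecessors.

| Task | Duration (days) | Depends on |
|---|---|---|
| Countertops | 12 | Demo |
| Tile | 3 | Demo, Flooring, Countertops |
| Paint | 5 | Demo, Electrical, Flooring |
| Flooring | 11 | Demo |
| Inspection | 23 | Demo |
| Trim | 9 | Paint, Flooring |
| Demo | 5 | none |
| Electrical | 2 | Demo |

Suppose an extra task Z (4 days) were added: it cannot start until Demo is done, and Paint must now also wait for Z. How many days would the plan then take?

30

Originally the plan takes 30 days.
With Z inserted, Paint now waits for max(Demo, Electrical, Flooring, Z).
New critical path: Demo→Flooring→Paint→Trim = 5+11+5+9 = 30 ⇒ 30 days.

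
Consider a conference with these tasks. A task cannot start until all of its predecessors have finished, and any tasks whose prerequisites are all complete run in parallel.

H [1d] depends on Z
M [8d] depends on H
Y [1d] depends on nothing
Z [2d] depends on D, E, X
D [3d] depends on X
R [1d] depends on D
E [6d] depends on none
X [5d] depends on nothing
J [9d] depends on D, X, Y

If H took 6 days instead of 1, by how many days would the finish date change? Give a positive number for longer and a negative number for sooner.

Critical path before the change: X→D→Z→H→M = 5+3+2+1+8 = 19 giving 19 days.
H lies on that path, so at 6 days the path becomes 24 days.
That remains the longest chain; total 24 days.
Change in finish: 24 − 19 = +5 days.

5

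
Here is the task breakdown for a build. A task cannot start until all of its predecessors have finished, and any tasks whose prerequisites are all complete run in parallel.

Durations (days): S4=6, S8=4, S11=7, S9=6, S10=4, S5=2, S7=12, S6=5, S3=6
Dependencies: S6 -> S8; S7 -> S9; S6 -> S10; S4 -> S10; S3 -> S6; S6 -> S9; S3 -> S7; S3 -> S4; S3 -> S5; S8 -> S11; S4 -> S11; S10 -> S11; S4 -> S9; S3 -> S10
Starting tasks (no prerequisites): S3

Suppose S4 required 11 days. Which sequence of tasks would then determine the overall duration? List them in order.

S3, S4, S10, S11

Baseline: S3→S7→S9 = 6+12+6 = 24 → 24 days.
S4 is off the critical path — its longest chain is 23 days, giving 1 of slack.
Now S3→S4→S10→S11 = 6+11+4+7 = 28 is longest, so the finish becomes 28 days.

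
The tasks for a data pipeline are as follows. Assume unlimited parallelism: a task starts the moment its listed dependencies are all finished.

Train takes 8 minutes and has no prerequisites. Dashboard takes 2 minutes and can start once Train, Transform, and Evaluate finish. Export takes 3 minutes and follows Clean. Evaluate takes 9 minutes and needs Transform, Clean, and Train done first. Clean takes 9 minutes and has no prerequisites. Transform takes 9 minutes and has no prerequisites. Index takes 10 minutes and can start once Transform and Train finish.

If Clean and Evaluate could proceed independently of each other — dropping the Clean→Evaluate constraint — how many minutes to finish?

Before: longest chain Clean→Evaluate→Dashboard = 9+9+2 = 20, finish 20.
Dropping Clean→Evaluate doesn't change Evaluate's earliest start (9); another predecessor still binds.
The longest chain is now Transform→Evaluate→Dashboard = 9+9+2 = 20, so the data pipeline takes 20 minutes.

20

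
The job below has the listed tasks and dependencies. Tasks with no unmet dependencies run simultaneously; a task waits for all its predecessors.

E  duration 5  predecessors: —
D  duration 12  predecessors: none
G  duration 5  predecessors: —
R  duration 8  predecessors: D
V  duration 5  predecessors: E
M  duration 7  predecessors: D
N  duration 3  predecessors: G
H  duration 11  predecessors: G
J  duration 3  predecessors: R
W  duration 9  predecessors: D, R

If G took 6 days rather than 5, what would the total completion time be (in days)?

29

As given, the longest chain is D→R→W = 12+8+9 = 29, so the finish is 29 days.
G has 13 days of float (longest path through it is 16).
That remains the longest chain; total 29 days.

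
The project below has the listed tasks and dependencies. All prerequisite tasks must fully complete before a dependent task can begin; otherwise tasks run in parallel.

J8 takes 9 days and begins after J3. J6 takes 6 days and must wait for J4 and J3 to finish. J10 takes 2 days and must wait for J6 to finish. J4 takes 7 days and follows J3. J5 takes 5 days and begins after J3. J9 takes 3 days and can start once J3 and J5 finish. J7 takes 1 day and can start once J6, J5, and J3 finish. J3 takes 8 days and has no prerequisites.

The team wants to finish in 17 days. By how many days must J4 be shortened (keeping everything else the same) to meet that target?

Current finish: 23 days; target: 17.
J4 is on every critical path, so each day cut from J4 cuts the finish by one (this holds down to a finish of 17).
Need 23 − 17 = 6 days off J4 → J4 becomes 1 day, finish becomes 17.

6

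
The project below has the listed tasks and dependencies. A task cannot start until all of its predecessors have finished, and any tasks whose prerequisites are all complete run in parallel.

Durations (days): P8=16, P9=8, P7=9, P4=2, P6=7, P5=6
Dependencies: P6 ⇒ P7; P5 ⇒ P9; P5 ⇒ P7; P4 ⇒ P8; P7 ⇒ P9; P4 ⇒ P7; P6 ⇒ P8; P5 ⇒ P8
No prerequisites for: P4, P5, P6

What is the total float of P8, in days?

P6→P7→P9 = 7+9+8 = 24 sets the makespan at 24 days.
Longest path through P8: 23 days (earliest finish 23, latest finish 24).
So P8 can slip 24 − 23 = 1 day.

1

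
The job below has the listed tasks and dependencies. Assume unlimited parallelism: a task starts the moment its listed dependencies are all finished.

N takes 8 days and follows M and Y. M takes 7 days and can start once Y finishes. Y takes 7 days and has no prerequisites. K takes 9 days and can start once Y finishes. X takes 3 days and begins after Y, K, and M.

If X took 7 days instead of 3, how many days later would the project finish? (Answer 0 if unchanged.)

1

Baseline: Y→M→N = 7+7+8 = 22 → 22 days.
X is off the critical path — its longest chain is 19 days, giving 3 of slack.
The binding chain switches to Y→K→X = 7+9+7 = 23; finish 23 days.
Change in finish: 23 − 22 = +1 days.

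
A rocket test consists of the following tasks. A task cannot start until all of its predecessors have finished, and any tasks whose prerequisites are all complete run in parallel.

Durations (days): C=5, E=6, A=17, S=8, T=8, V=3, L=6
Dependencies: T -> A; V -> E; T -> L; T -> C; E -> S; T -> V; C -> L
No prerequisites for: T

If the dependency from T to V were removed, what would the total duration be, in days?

With the dependency in place, T→V→E→S = 8+3+6+8 = 25 sets the finish at 25 days.
Without T→V, V's earliest start moves from 8 to 0.
New critical path: T→A = 8+17 = 25 ⇒ 25 days.

25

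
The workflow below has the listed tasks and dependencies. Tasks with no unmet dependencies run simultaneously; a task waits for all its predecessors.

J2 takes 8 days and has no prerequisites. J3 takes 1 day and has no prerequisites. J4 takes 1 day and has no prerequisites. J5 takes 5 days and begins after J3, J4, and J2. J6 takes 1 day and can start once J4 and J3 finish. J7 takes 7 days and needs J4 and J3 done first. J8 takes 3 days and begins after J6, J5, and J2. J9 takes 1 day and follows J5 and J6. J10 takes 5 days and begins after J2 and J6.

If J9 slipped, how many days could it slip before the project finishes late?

Critical path: J2→J5→J8 = 8+5+3 = 16, so the finish is 16 days.
Longest path through J9: 14 days (earliest finish 14, latest finish 16).
So J9 can slip 16 − 14 = 2 days.

2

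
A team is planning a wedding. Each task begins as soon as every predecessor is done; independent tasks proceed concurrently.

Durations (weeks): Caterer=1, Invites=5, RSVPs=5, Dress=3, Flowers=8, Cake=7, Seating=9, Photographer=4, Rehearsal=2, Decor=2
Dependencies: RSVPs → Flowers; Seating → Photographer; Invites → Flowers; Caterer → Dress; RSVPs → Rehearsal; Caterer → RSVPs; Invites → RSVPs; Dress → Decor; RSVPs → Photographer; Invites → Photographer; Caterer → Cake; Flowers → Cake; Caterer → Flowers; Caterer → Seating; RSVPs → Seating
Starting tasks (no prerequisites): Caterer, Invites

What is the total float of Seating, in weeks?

Critical path: Invites→RSVPs→Flowers→Cake = 5+5+8+7 = 25, so the finish is 25 weeks.
The longest chain containing Seating totals 23 weeks.
So Seating can slip 21 − 19 = 2 weeks.

2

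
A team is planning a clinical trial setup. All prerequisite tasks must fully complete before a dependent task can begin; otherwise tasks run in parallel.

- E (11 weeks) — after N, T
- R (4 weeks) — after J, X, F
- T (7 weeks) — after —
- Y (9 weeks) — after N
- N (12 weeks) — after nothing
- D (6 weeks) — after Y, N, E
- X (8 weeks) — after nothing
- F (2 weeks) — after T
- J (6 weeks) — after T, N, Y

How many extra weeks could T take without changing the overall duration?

The longest chain is N→Y→J→R = 12+9+6+4 = 31; overall finish 31 weeks.
The longest chain containing T totals 24 weeks.
So T can slip 14 − 7 = 7 weeks.

7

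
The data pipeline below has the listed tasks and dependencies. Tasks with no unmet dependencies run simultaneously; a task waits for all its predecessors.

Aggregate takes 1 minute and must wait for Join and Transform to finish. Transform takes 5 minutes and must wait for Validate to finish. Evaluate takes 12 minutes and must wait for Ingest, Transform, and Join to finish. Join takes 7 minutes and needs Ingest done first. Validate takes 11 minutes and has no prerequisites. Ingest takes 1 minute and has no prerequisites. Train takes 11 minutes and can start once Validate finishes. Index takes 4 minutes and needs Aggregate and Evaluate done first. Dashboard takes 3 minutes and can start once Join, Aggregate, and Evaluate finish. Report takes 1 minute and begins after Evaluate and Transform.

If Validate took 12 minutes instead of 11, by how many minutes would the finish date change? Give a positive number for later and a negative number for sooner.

1

As given, the longest chain is Validate→Transform→Evaluate→Index = 11+5+12+4 = 32, so the finish is 32 minutes.
Validate is on the critical path; changing it to 12 makes that path 33 minutes.
No other chain overtakes it, so the finish is 33 minutes.
Change in finish: 33 − 32 = +1 minutes.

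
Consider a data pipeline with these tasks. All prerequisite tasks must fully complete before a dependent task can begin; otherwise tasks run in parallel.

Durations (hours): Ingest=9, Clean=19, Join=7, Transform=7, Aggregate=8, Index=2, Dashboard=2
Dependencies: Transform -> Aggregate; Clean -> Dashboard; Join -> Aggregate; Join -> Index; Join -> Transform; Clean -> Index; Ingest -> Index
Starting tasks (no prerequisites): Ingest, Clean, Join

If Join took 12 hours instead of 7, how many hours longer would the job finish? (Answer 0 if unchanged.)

5

Actual critical path: Join→Transform→Aggregate = 7+7+8 = 22 ⇒ 22 hours.
Join lies on that path, so at 12 hours the path becomes 27 hours.
That remains the longest chain; total 27 hours.
Change in finish: 27 − 22 = +5 hours.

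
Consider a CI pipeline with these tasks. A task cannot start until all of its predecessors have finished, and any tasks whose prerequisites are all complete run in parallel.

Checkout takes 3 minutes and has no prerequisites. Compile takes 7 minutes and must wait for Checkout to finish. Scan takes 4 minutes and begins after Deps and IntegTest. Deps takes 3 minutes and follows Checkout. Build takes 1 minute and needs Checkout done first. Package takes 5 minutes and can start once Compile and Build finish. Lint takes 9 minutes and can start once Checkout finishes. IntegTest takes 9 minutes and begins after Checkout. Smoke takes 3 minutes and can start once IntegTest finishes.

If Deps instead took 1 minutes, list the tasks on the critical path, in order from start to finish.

As given, the longest chain is Checkout→IntegTest→Scan = 3+9+4 = 16, so the finish is 16 minutes.
The longest path through Deps is only 10 minutes, so Deps has float 6.
No other chain overtakes it, so the finish is 16 minutes.

Checkout, IntegTest, Scan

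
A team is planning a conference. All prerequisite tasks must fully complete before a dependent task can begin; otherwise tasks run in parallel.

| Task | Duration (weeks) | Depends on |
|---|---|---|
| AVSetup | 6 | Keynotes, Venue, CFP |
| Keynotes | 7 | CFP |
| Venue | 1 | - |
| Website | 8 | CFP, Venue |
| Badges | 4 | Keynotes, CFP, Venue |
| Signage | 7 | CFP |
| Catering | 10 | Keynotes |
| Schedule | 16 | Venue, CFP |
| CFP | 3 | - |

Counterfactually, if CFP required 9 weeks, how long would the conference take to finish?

26

The binding path is CFP→Keynotes→Catering = 3+7+10 = 20; finish at 20 weeks.
CFP lies on that path, so at 9 weeks the path becomes 26 weeks.
The critical path is still CFP→Keynotes→Catering; finish is now 26 weeks.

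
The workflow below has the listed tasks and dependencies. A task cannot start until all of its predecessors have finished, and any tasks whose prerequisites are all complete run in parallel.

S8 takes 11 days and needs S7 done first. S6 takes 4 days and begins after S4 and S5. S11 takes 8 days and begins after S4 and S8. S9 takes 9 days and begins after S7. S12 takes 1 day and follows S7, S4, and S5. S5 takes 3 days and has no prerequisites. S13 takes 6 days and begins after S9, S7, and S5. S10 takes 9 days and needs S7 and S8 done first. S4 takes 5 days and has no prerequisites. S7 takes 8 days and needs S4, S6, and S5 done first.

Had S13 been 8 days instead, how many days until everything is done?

Baseline: S4→S6→S7→S8→S10 = 5+4+8+11+9 = 37 → 37 days.
The longest path through S13 is only 32 days, so S13 has float 5.
That remains the longest chain; total 37 days.

37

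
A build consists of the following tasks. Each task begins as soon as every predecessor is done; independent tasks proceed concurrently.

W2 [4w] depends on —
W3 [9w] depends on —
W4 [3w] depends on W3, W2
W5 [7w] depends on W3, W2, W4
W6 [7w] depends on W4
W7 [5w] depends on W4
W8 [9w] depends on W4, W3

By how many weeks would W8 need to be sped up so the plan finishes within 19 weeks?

Current finish: 21 weeks; target: 19.
W8 is on every critical path, so each week cut from W8 cuts the finish by one (this holds down to a finish of 19).
Need 21 − 19 = 2 weeks off W8 → W8 becomes 7 weeks, finish becomes 19.

2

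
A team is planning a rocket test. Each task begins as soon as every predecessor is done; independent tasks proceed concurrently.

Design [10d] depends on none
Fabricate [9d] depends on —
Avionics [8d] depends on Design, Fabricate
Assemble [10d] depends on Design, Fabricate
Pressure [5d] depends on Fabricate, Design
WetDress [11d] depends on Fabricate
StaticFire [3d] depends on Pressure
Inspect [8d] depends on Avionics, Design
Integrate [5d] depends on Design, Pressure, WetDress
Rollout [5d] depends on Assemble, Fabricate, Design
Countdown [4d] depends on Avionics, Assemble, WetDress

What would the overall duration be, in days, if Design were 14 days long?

Baseline: Design→Avionics→Inspect = 10+8+8 = 26 → 26 days.
Since Design is critical, the +4 change carries straight to that chain (now 30 days).
That remains the longest chain; total 30 days.

30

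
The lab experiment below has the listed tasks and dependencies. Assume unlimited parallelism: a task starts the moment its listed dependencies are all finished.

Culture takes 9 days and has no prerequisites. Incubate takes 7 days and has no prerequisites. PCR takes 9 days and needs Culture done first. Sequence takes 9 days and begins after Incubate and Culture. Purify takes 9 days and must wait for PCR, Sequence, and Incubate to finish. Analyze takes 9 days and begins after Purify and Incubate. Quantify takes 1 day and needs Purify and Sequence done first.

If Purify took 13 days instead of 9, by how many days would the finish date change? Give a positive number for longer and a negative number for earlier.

Critical path before the change: Culture→PCR→Purify→Analyze = 9+9+9+9 = 36 giving 36 days.
Purify lies on that path, so at 13 days the path becomes 40 days.
That remains the longest chain; total 40 days.
Change in finish: 40 − 36 = +4 days.

4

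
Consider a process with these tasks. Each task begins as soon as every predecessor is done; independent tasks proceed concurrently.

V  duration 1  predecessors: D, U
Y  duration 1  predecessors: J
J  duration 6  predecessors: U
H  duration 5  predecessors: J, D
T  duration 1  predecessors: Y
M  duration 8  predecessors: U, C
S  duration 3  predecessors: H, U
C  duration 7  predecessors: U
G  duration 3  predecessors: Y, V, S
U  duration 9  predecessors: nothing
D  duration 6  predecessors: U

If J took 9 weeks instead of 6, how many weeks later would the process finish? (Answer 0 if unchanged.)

Baseline: U→J→H→S→G = 9+6+5+3+3 = 26 → 26 weeks.
J is on the critical path; changing it to 9 makes that path 29 weeks.
The critical path is still U→J→H→S→G; finish is now 29 weeks.
Change in finish: 29 − 26 = +3 weeks.

3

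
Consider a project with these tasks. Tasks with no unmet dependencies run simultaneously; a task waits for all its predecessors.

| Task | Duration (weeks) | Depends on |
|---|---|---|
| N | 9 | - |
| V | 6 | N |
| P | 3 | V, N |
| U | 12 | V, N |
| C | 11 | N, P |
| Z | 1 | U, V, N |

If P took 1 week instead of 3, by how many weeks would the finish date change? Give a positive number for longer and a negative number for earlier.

-1

As given, the longest chain is N→V→P→C = 9+6+3+11 = 29, so the finish is 29 weeks.
P is on the critical path; changing it to 1 makes that path 27 weeks.
Now N→V→U→Z = 9+6+12+1 = 28 is longest, so the finish becomes 28 weeks.
Change in finish: 28 − 29 = -1 weeks.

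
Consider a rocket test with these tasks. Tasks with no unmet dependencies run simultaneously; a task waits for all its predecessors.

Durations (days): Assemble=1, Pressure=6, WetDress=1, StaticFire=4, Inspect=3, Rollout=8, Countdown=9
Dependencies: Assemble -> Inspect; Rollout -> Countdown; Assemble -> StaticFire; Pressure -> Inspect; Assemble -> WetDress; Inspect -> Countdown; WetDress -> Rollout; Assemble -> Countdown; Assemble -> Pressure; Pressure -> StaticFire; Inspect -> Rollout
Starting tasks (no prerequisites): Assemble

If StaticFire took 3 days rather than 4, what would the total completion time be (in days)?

27

Critical path before the change: Assemble→Pressure→Inspect→Rollout→Countdown = 1+6+3+8+9 = 27 giving 27 days.
StaticFire is off the critical path — its longest chain is 11 days, giving 16 of slack.
That remains the longest chain; total 27 days.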